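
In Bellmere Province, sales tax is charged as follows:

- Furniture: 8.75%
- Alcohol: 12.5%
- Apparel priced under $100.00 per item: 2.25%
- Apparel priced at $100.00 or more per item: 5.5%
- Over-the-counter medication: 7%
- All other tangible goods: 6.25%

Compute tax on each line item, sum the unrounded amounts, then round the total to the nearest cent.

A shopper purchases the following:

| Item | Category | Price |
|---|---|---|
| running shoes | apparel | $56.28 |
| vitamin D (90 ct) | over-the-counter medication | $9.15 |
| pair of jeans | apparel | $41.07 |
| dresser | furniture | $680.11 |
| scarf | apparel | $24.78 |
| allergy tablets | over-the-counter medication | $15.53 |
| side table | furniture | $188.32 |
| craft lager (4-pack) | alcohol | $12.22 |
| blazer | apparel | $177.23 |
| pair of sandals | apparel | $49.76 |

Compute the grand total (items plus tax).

Running shoes $56.28: apparel, under $100.00 → 2.25% → $1.2663
Vitamin D (90 ct) $9.15: over-the-counter medication → 7% → $0.6405
Pair of jeans $41.07: apparel, under $100.00 → 2.25% → $0.924075
Dresser $680.11: furniture → 8.75% → $59.509625
Scarf $24.78: apparel, under $100.00 → 2.25% → $0.55755
Allergy tablets $15.53: over-the-counter medication → 7% → $1.0871
Side table $188.32: furniture → 8.75% → $16.478
Craft lager (4-pack) $12.22: alcohol → 12.5% → $1.5275
Blazer $177.23: apparel, $100.00 or more → 5.5% → $9.74765
Pair of sandals $49.76: apparel, under $100.00 → 2.25% → $1.1196
Subtotal = $1254.45; unrounded tax = $92.8579 → $92.86; total due = $1347.31

$1347.31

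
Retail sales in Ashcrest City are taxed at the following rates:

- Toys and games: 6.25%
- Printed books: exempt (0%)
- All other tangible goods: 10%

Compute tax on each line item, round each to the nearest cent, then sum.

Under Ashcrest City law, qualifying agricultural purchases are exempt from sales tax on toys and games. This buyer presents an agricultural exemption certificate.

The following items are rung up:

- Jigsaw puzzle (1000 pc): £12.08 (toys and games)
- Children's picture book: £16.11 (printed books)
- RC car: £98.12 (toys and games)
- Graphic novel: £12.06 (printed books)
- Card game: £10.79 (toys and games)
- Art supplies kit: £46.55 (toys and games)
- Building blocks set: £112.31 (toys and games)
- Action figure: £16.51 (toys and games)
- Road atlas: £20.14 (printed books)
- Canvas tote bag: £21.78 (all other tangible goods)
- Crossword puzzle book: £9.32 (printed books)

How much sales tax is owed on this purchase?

£2.18

Jigsaw puzzle (1000 pc) £12.08: toys and games, buyer-exempt → 0% → £0.00
Children's picture book £16.11: printed books → 0% → £0.00
RC car £98.12: toys and games, buyer-exempt → 0% → £0.00
Graphic novel £12.06: printed books → 0% → £0.00
Card game £10.79: toys and games, buyer-exempt → 0% → £0.00
Art supplies kit £46.55: toys and games, buyer-exempt → 0% → £0.00
Building blocks set £112.31: toys and games, buyer-exempt → 0% → £0.00
Action figure £16.51: toys and games, buyer-exempt → 0% → £0.00
Road atlas £20.14: printed books → 0% → £0.00
Canvas tote bag £21.78: all other tangible goods → 10% → £2.18
Crossword puzzle book £9.32: printed books → 0% → £0.00
Total tax = £2.18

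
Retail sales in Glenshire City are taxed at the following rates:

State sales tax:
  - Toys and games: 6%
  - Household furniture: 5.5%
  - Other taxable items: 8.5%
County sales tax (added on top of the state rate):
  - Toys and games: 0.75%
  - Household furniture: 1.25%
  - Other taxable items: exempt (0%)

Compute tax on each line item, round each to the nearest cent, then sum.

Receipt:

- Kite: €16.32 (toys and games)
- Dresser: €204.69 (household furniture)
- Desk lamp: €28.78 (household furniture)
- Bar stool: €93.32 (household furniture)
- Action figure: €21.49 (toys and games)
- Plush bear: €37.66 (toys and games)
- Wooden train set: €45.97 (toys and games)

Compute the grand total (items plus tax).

Kite €16.32: toys and games → 6% + 0.75% county = 6.75% → €1.10
Dresser €204.69: household furniture → 5.5% + 1.25% county = 6.75% → €13.82
Desk lamp €28.78: household furniture → 5.5% + 1.25% county = 6.75% → €1.94
Bar stool €93.32: household furniture → 5.5% + 1.25% county = 6.75% → €6.30
Action figure €21.49: toys and games → 6% + 0.75% county = 6.75% → €1.45
Plush bear €37.66: toys and games → 6% + 0.75% county = 6.75% → €2.54
Wooden train set €45.97: toys and games → 6% + 0.75% county = 6.75% → €3.10
Subtotal = €448.23; tax = €30.25; total due = €478.48

€478.48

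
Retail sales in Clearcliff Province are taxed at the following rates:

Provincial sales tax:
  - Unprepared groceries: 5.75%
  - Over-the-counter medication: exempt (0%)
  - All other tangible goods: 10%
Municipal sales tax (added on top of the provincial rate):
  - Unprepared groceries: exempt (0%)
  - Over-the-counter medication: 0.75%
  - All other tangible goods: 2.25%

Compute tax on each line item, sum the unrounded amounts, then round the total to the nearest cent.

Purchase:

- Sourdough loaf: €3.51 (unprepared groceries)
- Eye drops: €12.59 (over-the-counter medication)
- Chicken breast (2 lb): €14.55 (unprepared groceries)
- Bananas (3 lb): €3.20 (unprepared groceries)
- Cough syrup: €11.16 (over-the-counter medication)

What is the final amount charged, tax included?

Sourdough loaf €3.51: unprepared groceries → 5.75% + 0% municipal = 5.75% → €0.201825
Eye drops €12.59: over-the-counter medication → 0% + 0.75% municipal = 0.75% → €0.094425
Chicken breast (2 lb) €14.55: unprepared groceries → 5.75% + 0% municipal = 5.75% → €0.836625
Bananas (3 lb) €3.20: unprepared groceries → 5.75% + 0% municipal = 5.75% → €0.184
Cough syrup €11.16: over-the-counter medication → 0% + 0.75% municipal = 0.75% → €0.0837
Subtotal = €45.01; unrounded tax = €1.400575 → €1.40; total due = €46.41

€46.41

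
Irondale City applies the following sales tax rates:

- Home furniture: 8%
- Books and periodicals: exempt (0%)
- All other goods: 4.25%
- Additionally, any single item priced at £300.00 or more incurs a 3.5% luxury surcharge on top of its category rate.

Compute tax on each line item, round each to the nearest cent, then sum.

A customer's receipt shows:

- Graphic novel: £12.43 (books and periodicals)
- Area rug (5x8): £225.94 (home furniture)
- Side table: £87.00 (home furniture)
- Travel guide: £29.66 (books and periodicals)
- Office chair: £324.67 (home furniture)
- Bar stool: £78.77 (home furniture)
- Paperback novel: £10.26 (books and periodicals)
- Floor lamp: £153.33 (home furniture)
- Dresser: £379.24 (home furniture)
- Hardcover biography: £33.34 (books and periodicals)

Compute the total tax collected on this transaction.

£124.56

Graphic novel £12.43: books and periodicals → 0% → £0.00
Area rug (5x8) £225.94: home furniture → 8% → £18.08
Side table £87.00: home furniture → 8% → £6.96
Travel guide £29.66: books and periodicals → 0% → £0.00
Office chair £324.67: home furniture → 8% + 3.5% surcharge = 11.5% → £37.34
Bar stool £78.77: home furniture → 8% → £6.30
Paperback novel £10.26: books and periodicals → 0% → £0.00
Floor lamp £153.33: home furniture → 8% → £12.27
Dresser £379.24: home furniture → 8% + 3.5% surcharge = 11.5% → £43.61
Hardcover biography £33.34: books and periodicals → 0% → £0.00
Total tax = £18.08 + £6.96 + £37.34 + £6.30 + £12.27 + £43.61 = £124.56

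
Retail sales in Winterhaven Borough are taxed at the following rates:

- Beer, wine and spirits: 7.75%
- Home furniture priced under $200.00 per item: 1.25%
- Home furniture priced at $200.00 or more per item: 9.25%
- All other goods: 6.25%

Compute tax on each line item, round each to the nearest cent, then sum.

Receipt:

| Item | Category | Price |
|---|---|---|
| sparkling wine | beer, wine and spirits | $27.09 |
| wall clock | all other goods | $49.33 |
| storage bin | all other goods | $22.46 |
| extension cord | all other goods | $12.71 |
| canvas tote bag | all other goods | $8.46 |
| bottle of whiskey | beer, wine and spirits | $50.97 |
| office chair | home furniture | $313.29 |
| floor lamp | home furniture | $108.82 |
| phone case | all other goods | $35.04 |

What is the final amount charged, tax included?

Sparkling wine $27.09: beer, wine and spirits → 7.75% → $2.10
Wall clock $49.33: all other goods → 6.25% → $3.08
Storage bin $22.46: all other goods → 6.25% → $1.40
Extension cord $12.71: all other goods → 6.25% → $0.79
Canvas tote bag $8.46: all other goods → 6.25% → $0.53
Bottle of whiskey $50.97: beer, wine and spirits → 7.75% → $3.95
Office chair $313.29: home furniture, $200.00 or more → 9.25% → $28.98
Floor lamp $108.82: home furniture, under $200.00 → 1.25% → $1.36
Phone case $35.04: all other goods → 6.25% → $2.19
Subtotal = $628.17; tax = $44.38; total due = $672.55

$672.55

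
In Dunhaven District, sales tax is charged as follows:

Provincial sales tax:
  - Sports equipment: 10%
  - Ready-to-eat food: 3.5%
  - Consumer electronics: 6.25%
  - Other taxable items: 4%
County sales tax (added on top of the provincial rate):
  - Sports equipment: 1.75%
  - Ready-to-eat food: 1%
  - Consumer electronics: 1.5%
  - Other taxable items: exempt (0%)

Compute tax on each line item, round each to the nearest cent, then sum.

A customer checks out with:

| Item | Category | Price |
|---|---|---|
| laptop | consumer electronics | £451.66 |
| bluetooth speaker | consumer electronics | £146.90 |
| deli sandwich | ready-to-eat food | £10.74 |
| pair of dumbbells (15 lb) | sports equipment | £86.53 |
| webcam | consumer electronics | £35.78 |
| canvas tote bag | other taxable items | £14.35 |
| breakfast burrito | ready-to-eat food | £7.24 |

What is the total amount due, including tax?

£813.90

Laptop £451.66: consumer electronics → 6.25% + 1.5% county = 7.75% → £35.00
Bluetooth speaker £146.90: consumer electronics → 6.25% + 1.5% county = 7.75% → £11.38
Deli sandwich £10.74: ready-to-eat food → 3.5% + 1% county = 4.5% → £0.48
Pair of dumbbells (15 lb) £86.53: sports equipment → 10% + 1.75% county = 11.75% → £10.17
Webcam £35.78: consumer electronics → 6.25% + 1.5% county = 7.75% → £2.77
Canvas tote bag £14.35: other taxable items → 4% + 0% county = 4% → £0.57
Breakfast burrito £7.24: ready-to-eat food → 3.5% + 1% county = 4.5% → £0.33
Subtotal = £753.20; tax = £60.70; total due = £813.90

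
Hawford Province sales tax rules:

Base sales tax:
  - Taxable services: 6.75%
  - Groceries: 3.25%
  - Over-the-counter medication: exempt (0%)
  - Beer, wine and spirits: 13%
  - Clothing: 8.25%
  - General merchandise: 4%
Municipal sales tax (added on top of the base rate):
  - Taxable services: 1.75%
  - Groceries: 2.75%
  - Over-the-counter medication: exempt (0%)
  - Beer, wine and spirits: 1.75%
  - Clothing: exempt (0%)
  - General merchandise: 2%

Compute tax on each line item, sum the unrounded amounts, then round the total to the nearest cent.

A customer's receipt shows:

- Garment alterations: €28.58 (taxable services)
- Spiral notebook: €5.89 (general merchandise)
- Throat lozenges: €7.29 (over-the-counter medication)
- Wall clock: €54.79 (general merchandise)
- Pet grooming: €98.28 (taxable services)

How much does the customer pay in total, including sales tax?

€209.25

Garment alterations €28.58: taxable services → 6.75% + 1.75% municipal = 8.5% → €2.4293
Spiral notebook €5.89: general merchandise → 4% + 2% municipal = 6% → €0.3534
Throat lozenges €7.29: over-the-counter medication → 0% + 0% municipal = 0% → €0.00
Wall clock €54.79: general merchandise → 4% + 2% municipal = 6% → €3.2874
Pet grooming €98.28: taxable services → 6.75% + 1.75% municipal = 8.5% → €8.3538
Subtotal = €194.83; unrounded tax = €14.4239 → €14.42; total due = €209.25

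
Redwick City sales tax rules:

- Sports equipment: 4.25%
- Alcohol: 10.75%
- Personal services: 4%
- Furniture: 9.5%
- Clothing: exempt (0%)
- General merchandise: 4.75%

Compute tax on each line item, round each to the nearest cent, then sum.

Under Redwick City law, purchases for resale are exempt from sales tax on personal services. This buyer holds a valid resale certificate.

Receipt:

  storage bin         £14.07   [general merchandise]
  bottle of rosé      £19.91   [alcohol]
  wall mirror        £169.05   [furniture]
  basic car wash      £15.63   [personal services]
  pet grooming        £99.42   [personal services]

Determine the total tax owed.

Storage bin £14.07: general merchandise → 4.75% → £0.67
Bottle of rosé £19.91: alcohol → 10.75% → £2.14
Wall mirror £169.05: furniture → 9.5% → £16.06
Basic car wash £15.63: personal services, buyer-exempt → 0% → £0.00
Pet grooming £99.42: personal services, buyer-exempt → 0% → £0.00
Total tax = £0.67 + £2.14 + £16.06 = £18.87

£18.87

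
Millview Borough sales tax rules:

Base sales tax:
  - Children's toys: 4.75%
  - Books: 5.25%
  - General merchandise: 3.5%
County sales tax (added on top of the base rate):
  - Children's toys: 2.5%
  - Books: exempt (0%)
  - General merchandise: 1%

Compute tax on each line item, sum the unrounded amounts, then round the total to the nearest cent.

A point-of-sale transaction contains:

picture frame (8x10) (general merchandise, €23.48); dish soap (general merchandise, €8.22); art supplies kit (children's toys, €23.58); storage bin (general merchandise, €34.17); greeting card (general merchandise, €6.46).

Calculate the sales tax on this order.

€4.96

Picture frame (8x10) €23.48: general merchandise → 3.5% + 1% county = 4.5% → €1.0566
Dish soap €8.22: general merchandise → 3.5% + 1% county = 4.5% → €0.3699
Art supplies kit €23.58: children's toys → 4.75% + 2.5% county = 7.25% → €1.70955
Storage bin €34.17: general merchandise → 3.5% + 1% county = 4.5% → €1.53765
Greeting card €6.46: general merchandise → 3.5% + 1% county = 4.5% → €0.2907
Unrounded tax sum = €4.9644 → €4.96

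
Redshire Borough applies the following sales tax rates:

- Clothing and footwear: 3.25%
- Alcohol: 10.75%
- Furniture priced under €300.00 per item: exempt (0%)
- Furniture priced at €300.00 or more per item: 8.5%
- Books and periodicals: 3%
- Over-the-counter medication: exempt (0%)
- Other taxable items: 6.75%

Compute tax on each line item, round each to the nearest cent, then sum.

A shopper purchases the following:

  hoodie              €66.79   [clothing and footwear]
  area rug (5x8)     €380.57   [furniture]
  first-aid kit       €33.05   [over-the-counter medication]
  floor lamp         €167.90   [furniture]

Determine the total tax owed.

Hoodie €66.79: clothing and footwear → 3.25% → €2.17
Area rug (5x8) €380.57: furniture, €300.00 or more → 8.5% → €32.35
First-aid kit €33.05: over-the-counter medication → 0% → €0.00
Floor lamp €167.90: furniture, under €300.00 → 0% → €0.00
Total tax = €2.17 + €32.35 = €34.52

€34.52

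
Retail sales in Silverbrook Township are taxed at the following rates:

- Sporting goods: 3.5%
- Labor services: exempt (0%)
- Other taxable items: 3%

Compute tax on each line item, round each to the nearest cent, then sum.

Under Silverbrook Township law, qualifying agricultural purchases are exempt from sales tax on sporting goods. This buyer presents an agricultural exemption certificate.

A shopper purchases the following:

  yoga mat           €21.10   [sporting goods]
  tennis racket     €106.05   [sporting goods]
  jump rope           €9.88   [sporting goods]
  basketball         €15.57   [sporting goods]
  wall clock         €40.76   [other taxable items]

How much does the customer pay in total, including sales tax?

Yoga mat €21.10: sporting goods, buyer-exempt → 0% → €0.00
Tennis racket €106.05: sporting goods, buyer-exempt → 0% → €0.00
Jump rope €9.88: sporting goods, buyer-exempt → 0% → €0.00
Basketball €15.57: sporting goods, buyer-exempt → 0% → €0.00
Wall clock €40.76: other taxable items → 3% → €1.22
Subtotal = €193.36; tax = €1.22; total due = €194.58

€194.58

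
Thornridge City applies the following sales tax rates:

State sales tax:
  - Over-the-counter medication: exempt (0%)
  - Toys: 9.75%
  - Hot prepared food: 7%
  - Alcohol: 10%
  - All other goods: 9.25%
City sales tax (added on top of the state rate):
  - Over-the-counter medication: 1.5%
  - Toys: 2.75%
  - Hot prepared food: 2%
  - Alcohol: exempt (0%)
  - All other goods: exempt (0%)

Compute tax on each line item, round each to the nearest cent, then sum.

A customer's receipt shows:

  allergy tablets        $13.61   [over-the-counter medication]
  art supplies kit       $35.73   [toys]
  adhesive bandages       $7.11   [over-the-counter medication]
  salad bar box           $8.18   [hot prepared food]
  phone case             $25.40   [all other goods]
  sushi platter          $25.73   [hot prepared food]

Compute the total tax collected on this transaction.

Allergy tablets $13.61: over-the-counter medication → 0% + 1.5% city = 1.5% → $0.20
Art supplies kit $35.73: toys → 9.75% + 2.75% city = 12.5% → $4.47
Adhesive bandages $7.11: over-the-counter medication → 0% + 1.5% city = 1.5% → $0.11
Salad bar box $8.18: hot prepared food → 7% + 2% city = 9% → $0.74
Phone case $25.40: all other goods → 9.25% + 0% city = 9.25% → $2.35
Sushi platter $25.73: hot prepared food → 7% + 2% city = 9% → $2.32
Total tax = $0.20 + $4.47 + $0.11 + $0.74 + $2.35 + $2.32 = $10.19

$10.19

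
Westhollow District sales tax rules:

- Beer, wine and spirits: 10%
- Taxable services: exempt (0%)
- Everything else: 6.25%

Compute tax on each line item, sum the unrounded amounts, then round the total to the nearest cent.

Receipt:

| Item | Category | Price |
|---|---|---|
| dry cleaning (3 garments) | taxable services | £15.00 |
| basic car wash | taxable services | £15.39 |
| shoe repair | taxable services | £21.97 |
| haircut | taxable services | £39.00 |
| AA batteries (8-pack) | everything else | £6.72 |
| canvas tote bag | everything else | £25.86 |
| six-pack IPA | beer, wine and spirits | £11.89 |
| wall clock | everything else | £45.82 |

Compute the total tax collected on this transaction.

Dry cleaning (3 garments) £15.00: taxable services → 0% → £0.00
Basic car wash £15.39: taxable services → 0% → £0.00
Shoe repair £21.97: taxable services → 0% → £0.00
Haircut £39.00: taxable services → 0% → £0.00
AA batteries (8-pack) £6.72: everything else → 6.25% → £0.42
Canvas tote bag £25.86: everything else → 6.25% → £1.61625
Six-pack IPA £11.89: beer, wine and spirits → 10% → £1.189
Wall clock £45.82: everything else → 6.25% → £2.86375
Unrounded tax sum = £6.089 → £6.09

£6.09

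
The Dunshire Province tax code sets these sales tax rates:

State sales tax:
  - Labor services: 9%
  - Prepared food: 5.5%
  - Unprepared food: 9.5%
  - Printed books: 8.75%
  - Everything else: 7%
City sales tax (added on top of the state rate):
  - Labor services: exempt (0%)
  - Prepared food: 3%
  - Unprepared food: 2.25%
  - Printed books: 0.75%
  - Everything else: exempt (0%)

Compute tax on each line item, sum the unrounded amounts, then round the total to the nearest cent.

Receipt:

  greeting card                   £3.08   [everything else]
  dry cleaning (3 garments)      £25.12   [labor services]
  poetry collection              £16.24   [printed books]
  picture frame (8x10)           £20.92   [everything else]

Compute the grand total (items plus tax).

£70.84

Greeting card £3.08: everything else → 7% + 0% city = 7% → £0.2156
Dry cleaning (3 garments) £25.12: labor services → 9% + 0% city = 9% → £2.2608
Poetry collection £16.24: printed books → 8.75% + 0.75% city = 9.5% → £1.5428
Picture frame (8x10) £20.92: everything else → 7% + 0% city = 7% → £1.4644
Subtotal = £65.36; unrounded tax = £5.4836 → £5.48; total due = £70.84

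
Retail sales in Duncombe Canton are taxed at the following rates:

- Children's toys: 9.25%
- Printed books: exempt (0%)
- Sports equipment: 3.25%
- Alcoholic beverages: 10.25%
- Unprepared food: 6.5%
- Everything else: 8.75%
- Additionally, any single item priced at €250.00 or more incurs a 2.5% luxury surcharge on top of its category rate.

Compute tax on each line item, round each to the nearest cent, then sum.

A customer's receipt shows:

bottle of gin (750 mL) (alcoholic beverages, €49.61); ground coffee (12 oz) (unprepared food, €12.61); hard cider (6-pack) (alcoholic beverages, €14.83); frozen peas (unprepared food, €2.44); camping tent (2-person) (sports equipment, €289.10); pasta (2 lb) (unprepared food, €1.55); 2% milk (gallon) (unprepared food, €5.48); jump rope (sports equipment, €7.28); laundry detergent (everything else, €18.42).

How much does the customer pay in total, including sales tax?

€427.84

Bottle of gin (750 mL) €49.61: alcoholic beverages → 10.25% → €5.09
Ground coffee (12 oz) €12.61: unprepared food → 6.5% → €0.82
Hard cider (6-pack) €14.83: alcoholic beverages → 10.25% → €1.52
Frozen peas €2.44: unprepared food → 6.5% → €0.16
Camping tent (2-person) €289.10: sports equipment → 3.25% + 2.5% surcharge = 5.75% → €16.62
Pasta (2 lb) €1.55: unprepared food → 6.5% → €0.10
2% milk (gallon) €5.48: unprepared food → 6.5% → €0.36
Jump rope €7.28: sports equipment → 3.25% → €0.24
Laundry detergent €18.42: everything else → 8.75% → €1.61
Subtotal = €401.32; tax = €26.52; total due = €427.84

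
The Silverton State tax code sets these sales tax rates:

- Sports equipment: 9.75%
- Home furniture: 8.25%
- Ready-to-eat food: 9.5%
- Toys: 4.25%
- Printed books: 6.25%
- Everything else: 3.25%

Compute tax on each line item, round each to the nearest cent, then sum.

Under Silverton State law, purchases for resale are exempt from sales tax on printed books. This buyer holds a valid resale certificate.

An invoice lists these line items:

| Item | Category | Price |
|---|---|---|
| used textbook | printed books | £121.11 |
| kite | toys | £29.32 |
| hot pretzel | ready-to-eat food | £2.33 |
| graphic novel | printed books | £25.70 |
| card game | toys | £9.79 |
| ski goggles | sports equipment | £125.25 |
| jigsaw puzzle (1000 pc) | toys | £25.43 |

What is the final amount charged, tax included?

£354.11

Used textbook £121.11: printed books, buyer-exempt → 0% → £0.00
Kite £29.32: toys → 4.25% → £1.25
Hot pretzel £2.33: ready-to-eat food → 9.5% → £0.22
Graphic novel £25.70: printed books, buyer-exempt → 0% → £0.00
Card game £9.79: toys → 4.25% → £0.42
Ski goggles £125.25: sports equipment → 9.75% → £12.21
Jigsaw puzzle (1000 pc) £25.43: toys → 4.25% → £1.08
Subtotal = £338.93; tax = £15.18; total due = £354.11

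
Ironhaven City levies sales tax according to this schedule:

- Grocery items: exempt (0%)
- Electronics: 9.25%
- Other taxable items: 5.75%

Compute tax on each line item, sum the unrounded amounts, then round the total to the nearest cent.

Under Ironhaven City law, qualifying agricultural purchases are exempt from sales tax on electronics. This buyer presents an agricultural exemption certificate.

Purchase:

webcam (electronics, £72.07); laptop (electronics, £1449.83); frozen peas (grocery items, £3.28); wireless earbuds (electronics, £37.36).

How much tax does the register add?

£0.00

Webcam £72.07: electronics, buyer-exempt → 0% → £0.00
Laptop £1449.83: electronics, buyer-exempt → 0% → £0.00
Frozen peas £3.28: grocery items → 0% → £0.00
Wireless earbuds £37.36: electronics, buyer-exempt → 0% → £0.00
Unrounded tax sum = £0.00 → £0.00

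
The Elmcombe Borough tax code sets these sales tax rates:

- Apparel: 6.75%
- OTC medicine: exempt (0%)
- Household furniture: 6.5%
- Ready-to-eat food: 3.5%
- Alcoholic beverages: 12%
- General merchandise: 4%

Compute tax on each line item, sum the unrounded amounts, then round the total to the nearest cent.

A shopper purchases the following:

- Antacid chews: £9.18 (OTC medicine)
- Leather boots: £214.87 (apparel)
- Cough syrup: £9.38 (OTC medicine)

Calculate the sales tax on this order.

Antacid chews £9.18: OTC medicine → 0% → £0.00
Leather boots £214.87: apparel → 6.75% → £14.503725
Cough syrup £9.38: OTC medicine → 0% → £0.00
Unrounded tax sum = £14.503725 → £14.50

£14.50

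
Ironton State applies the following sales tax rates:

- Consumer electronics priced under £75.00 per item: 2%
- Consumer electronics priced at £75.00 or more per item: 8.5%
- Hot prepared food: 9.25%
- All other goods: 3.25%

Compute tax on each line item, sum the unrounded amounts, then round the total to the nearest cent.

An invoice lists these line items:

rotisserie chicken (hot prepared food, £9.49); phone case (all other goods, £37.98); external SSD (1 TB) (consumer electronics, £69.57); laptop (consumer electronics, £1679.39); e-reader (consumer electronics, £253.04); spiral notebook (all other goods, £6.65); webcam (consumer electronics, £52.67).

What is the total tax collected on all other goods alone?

£1.45

Phone case £37.98: all other goods → 3.25% → £1.23435
Spiral notebook £6.65: all other goods → 3.25% → £0.216125
Tax on all other goods: unrounded sum = £1.450475 → £1.45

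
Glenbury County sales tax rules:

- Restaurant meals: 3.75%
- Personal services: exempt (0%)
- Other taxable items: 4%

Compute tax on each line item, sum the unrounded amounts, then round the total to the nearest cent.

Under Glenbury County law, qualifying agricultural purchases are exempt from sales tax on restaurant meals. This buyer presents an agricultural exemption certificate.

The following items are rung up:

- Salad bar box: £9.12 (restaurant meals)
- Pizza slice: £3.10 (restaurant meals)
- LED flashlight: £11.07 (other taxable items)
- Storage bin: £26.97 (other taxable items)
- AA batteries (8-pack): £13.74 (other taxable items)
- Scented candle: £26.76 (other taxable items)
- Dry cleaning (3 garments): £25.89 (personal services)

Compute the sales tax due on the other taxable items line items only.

£3.14

LED flashlight £11.07: other taxable items → 4% → £0.4428
Storage bin £26.97: other taxable items → 4% → £1.0788
AA batteries (8-pack) £13.74: other taxable items → 4% → £0.5496
Scented candle £26.76: other taxable items → 4% → £1.0704
Tax on other taxable items: unrounded sum = £3.1416 → £3.14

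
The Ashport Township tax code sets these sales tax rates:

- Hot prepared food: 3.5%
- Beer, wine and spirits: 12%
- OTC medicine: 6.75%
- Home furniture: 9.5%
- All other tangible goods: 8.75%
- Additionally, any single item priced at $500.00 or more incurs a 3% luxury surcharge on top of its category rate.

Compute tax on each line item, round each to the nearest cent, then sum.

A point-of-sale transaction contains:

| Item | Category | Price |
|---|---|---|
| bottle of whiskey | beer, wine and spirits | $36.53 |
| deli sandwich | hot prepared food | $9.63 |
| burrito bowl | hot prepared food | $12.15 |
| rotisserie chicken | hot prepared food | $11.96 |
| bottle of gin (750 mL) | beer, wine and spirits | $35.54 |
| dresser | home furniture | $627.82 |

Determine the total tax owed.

Bottle of whiskey $36.53: beer, wine and spirits → 12% → $4.38
Deli sandwich $9.63: hot prepared food → 3.5% → $0.34
Burrito bowl $12.15: hot prepared food → 3.5% → $0.43
Rotisserie chicken $11.96: hot prepared food → 3.5% → $0.42
Bottle of gin (750 mL) $35.54: beer, wine and spirits → 12% → $4.26
Dresser $627.82: home furniture → 9.5% + 3% surcharge = 12.5% → $78.48
Total tax = $4.38 + $0.34 + $0.43 + $0.42 + $4.26 + $78.48 = $88.31

$88.31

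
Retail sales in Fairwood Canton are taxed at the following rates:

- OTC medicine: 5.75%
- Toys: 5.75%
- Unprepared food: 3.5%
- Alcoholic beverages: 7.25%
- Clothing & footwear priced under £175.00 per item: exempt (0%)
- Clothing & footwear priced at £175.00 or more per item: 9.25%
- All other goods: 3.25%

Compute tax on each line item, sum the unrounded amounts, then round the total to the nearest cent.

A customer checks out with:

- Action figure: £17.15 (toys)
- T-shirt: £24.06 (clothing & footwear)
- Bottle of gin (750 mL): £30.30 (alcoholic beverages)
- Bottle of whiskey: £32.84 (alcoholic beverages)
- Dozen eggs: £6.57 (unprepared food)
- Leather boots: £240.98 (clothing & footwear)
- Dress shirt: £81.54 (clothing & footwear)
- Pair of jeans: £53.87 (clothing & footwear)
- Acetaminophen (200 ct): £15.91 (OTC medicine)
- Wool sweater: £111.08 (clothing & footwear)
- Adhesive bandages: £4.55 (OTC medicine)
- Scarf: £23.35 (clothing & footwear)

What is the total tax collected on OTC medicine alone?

£1.18

Acetaminophen (200 ct) £15.91: OTC medicine → 5.75% → £0.914825
Adhesive bandages £4.55: OTC medicine → 5.75% → £0.261625
Tax on OTC medicine: unrounded sum = £1.17645 → £1.18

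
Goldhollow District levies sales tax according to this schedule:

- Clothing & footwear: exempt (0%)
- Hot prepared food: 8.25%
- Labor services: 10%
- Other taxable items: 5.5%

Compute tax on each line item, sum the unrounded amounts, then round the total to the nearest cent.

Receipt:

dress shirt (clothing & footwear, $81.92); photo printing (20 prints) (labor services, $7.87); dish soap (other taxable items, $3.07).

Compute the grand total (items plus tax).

$93.82

Dress shirt $81.92: clothing & footwear → 0% → $0.00
Photo printing (20 prints) $7.87: labor services → 10% → $0.787
Dish soap $3.07: other taxable items → 5.5% → $0.16885
Subtotal = $92.86; unrounded tax = $0.95585 → $0.96; total due = $93.82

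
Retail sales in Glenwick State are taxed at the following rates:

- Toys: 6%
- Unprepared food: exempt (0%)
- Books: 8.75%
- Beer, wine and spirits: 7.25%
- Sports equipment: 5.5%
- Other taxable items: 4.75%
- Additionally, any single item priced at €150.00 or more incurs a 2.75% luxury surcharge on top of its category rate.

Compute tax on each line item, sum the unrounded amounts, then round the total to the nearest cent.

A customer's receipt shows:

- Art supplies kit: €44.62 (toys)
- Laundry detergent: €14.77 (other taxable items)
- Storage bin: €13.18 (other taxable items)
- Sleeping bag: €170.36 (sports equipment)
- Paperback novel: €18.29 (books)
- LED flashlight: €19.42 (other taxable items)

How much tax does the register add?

€20.58

Art supplies kit €44.62: toys → 6% → €2.6772
Laundry detergent €14.77: other taxable items → 4.75% → €0.701575
Storage bin €13.18: other taxable items → 4.75% → €0.62605
Sleeping bag €170.36: sports equipment → 5.5% + 2.75% surcharge = 8.25% → €14.0547
Paperback novel €18.29: books → 8.75% → €1.600375
LED flashlight €19.42: other taxable items → 4.75% → €0.92245
Unrounded tax sum = €20.58235 → €20.58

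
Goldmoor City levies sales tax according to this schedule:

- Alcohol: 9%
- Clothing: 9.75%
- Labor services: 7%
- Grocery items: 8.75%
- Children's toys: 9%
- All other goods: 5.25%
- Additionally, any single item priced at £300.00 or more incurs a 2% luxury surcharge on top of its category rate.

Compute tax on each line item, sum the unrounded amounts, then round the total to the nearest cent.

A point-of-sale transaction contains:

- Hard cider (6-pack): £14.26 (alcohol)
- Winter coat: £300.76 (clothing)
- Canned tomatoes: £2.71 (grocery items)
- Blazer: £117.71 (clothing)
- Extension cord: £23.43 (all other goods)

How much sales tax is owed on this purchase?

£49.57

Hard cider (6-pack) £14.26: alcohol → 9% → £1.2834
Winter coat £300.76: clothing → 9.75% + 2% surcharge = 11.75% → £35.3393
Canned tomatoes £2.71: grocery items → 8.75% → £0.237125
Blazer £117.71: clothing → 9.75% → £11.476725
Extension cord £23.43: all other goods → 5.25% → £1.230075
Unrounded tax sum = £49.566625 → £49.57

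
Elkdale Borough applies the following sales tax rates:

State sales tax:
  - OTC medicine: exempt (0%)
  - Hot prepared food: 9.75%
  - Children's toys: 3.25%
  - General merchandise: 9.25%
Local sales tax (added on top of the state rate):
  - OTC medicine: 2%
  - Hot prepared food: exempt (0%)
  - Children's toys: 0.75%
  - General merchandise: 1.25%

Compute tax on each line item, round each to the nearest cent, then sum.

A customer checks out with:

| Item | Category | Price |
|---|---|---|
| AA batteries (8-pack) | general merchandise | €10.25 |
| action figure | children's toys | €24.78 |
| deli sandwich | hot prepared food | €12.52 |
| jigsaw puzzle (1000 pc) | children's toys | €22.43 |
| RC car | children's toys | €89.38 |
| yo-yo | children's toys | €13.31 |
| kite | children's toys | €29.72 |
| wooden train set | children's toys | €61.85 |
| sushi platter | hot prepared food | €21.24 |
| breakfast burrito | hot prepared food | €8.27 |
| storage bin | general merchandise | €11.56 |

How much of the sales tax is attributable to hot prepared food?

Deli sandwich €12.52: hot prepared food → 9.75% + 0% local = 9.75% → €1.22
Sushi platter €21.24: hot prepared food → 9.75% + 0% local = 9.75% → €2.07
Breakfast burrito €8.27: hot prepared food → 9.75% + 0% local = 9.75% → €0.81
Tax on hot prepared food = €1.22 + €2.07 + €0.81 = €4.10

€4.10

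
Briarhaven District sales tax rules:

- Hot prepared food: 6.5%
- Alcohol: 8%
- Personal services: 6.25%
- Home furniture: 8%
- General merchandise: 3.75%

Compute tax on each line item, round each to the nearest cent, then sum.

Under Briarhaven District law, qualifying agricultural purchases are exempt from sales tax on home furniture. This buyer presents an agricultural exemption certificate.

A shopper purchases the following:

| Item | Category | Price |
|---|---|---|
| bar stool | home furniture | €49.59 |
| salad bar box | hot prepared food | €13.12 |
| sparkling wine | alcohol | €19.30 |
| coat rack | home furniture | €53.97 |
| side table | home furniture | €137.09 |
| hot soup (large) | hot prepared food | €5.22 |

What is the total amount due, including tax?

Bar stool €49.59: home furniture, buyer-exempt → 0% → €0.00
Salad bar box €13.12: hot prepared food → 6.5% → €0.85
Sparkling wine €19.30: alcohol → 8% → €1.54
Coat rack €53.97: home furniture, buyer-exempt → 0% → €0.00
Side table €137.09: home furniture, buyer-exempt → 0% → €0.00
Hot soup (large) €5.22: hot prepared food → 6.5% → €0.34
Subtotal = €278.29; tax = €2.73; total due = €281.02

€281.02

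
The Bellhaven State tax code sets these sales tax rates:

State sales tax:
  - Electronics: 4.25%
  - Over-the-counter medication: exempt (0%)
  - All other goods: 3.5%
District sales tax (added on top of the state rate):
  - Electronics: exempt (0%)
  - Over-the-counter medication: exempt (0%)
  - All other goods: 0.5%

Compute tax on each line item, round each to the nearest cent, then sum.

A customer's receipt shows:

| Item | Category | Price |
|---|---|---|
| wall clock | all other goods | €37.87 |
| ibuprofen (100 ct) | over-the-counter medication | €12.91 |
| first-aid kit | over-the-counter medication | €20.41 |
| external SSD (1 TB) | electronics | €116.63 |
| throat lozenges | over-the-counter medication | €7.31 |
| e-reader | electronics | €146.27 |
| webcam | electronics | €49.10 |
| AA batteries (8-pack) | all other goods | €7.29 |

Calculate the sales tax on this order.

Wall clock €37.87: all other goods → 3.5% + 0.5% district = 4% → €1.51
Ibuprofen (100 ct) €12.91: over-the-counter medication → 0% + 0% district = 0% → €0.00
First-aid kit €20.41: over-the-counter medication → 0% + 0% district = 0% → €0.00
External SSD (1 TB) €116.63: electronics → 4.25% + 0% district = 4.25% → €4.96
Throat lozenges €7.31: over-the-counter medication → 0% + 0% district = 0% → €0.00
E-reader €146.27: electronics → 4.25% + 0% district = 4.25% → €6.22
Webcam €49.10: electronics → 4.25% + 0% district = 4.25% → €2.09
AA batteries (8-pack) €7.29: all other goods → 3.5% + 0.5% district = 4% → €0.29
Total tax = €1.51 + €4.96 + €6.22 + €2.09 + €0.29 = €15.07

€15.07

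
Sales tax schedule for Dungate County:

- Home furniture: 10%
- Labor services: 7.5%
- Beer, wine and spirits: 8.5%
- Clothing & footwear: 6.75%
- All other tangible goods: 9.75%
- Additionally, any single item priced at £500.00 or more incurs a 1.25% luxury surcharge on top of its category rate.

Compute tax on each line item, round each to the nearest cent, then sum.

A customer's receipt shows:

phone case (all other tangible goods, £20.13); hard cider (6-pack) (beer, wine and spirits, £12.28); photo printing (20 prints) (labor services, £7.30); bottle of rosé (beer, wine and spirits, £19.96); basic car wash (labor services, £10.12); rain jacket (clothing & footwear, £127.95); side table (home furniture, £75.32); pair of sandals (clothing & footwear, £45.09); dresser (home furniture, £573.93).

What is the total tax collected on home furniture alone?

£72.10

Side table £75.32: home furniture → 10% → £7.53
Dresser £573.93: home furniture → 10% + 1.25% surcharge = 11.25% → £64.57
Tax on home furniture = £7.53 + £64.57 = £72.10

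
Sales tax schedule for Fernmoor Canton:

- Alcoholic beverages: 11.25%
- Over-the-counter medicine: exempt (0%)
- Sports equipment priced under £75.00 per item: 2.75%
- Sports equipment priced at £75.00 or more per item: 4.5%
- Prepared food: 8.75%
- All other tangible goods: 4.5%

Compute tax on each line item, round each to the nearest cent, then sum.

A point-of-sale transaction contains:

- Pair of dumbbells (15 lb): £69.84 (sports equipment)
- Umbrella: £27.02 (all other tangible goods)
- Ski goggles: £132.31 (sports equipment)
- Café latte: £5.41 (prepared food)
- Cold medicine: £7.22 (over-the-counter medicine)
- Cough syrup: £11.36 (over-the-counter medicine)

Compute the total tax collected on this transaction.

£9.56

Pair of dumbbells (15 lb) £69.84: sports equipment, under £75.00 → 2.75% → £1.92
Umbrella £27.02: all other tangible goods → 4.5% → £1.22
Ski goggles £132.31: sports equipment, £75.00 or more → 4.5% → £5.95
Café latte £5.41: prepared food → 8.75% → £0.47
Cold medicine £7.22: over-the-counter medicine → 0% → £0.00
Cough syrup £11.36: over-the-counter medicine → 0% → £0.00
Total tax = £1.92 + £1.22 + £5.95 + £0.47 = £9.56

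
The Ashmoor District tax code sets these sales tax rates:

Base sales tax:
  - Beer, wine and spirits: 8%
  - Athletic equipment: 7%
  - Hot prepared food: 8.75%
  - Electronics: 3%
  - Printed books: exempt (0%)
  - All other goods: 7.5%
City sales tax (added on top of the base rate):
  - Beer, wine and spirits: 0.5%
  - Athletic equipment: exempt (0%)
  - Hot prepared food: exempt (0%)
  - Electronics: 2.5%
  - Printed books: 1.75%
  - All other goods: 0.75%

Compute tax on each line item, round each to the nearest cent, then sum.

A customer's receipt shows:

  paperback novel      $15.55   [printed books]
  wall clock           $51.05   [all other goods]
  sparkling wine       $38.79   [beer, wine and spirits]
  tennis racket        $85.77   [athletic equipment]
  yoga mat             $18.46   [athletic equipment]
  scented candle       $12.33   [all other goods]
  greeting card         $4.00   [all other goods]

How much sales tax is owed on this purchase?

Paperback novel $15.55: printed books → 0% + 1.75% city = 1.75% → $0.27
Wall clock $51.05: all other goods → 7.5% + 0.75% city = 8.25% → $4.21
Sparkling wine $38.79: beer, wine and spirits → 8% + 0.5% city = 8.5% → $3.30
Tennis racket $85.77: athletic equipment → 7% + 0% city = 7% → $6.00
Yoga mat $18.46: athletic equipment → 7% + 0% city = 7% → $1.29
Scented candle $12.33: all other goods → 7.5% + 0.75% city = 8.25% → $1.02
Greeting card $4.00: all other goods → 7.5% + 0.75% city = 8.25% → $0.33
Total tax = $0.27 + $4.21 + $3.30 + $6.00 + $1.29 + $1.02 + $0.33 = $16.42

$16.42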